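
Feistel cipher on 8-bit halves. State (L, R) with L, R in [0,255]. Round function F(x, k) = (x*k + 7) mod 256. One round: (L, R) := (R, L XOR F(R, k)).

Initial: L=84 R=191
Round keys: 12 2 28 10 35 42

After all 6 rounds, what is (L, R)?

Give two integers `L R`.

Round 1 (k=12): L=191 R=175
Round 2 (k=2): L=175 R=218
Round 3 (k=28): L=218 R=112
Round 4 (k=10): L=112 R=189
Round 5 (k=35): L=189 R=174
Round 6 (k=42): L=174 R=46

Answer: 174 46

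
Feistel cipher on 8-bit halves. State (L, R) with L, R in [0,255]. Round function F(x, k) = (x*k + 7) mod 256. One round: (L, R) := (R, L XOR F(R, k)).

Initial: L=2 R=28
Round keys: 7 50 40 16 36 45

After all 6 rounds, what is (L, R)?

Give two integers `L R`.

Answer: 137 46

Derivation:
Round 1 (k=7): L=28 R=201
Round 2 (k=50): L=201 R=85
Round 3 (k=40): L=85 R=134
Round 4 (k=16): L=134 R=50
Round 5 (k=36): L=50 R=137
Round 6 (k=45): L=137 R=46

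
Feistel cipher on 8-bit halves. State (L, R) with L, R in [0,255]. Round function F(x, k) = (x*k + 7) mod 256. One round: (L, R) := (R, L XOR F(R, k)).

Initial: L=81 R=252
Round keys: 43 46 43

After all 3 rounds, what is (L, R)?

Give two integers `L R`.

Round 1 (k=43): L=252 R=10
Round 2 (k=46): L=10 R=47
Round 3 (k=43): L=47 R=230

Answer: 47 230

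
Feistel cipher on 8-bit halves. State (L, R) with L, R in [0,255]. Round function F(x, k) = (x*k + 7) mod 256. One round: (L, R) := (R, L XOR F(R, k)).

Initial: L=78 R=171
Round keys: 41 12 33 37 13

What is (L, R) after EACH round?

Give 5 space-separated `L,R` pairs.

Answer: 171,36 36,28 28,135 135,150 150,34

Derivation:
Round 1 (k=41): L=171 R=36
Round 2 (k=12): L=36 R=28
Round 3 (k=33): L=28 R=135
Round 4 (k=37): L=135 R=150
Round 5 (k=13): L=150 R=34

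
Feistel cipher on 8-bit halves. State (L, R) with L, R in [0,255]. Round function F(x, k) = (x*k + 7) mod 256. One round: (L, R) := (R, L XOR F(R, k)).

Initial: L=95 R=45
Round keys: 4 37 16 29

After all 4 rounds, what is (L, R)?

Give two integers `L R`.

Round 1 (k=4): L=45 R=228
Round 2 (k=37): L=228 R=214
Round 3 (k=16): L=214 R=131
Round 4 (k=29): L=131 R=8

Answer: 131 8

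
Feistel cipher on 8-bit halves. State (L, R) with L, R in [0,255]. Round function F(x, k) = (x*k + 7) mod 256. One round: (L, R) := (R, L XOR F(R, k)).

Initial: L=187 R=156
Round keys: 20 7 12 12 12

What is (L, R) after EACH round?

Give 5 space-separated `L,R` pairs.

Round 1 (k=20): L=156 R=140
Round 2 (k=7): L=140 R=71
Round 3 (k=12): L=71 R=215
Round 4 (k=12): L=215 R=92
Round 5 (k=12): L=92 R=128

Answer: 156,140 140,71 71,215 215,92 92,128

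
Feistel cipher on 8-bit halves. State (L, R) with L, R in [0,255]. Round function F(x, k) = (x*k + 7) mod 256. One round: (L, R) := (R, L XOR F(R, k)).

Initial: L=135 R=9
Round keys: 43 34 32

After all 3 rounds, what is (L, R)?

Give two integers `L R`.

Round 1 (k=43): L=9 R=13
Round 2 (k=34): L=13 R=200
Round 3 (k=32): L=200 R=10

Answer: 200 10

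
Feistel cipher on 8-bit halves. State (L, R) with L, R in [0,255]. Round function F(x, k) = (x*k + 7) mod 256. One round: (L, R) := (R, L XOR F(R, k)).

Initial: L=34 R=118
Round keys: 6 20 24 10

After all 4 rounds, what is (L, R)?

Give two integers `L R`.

Answer: 214 46

Derivation:
Round 1 (k=6): L=118 R=233
Round 2 (k=20): L=233 R=77
Round 3 (k=24): L=77 R=214
Round 4 (k=10): L=214 R=46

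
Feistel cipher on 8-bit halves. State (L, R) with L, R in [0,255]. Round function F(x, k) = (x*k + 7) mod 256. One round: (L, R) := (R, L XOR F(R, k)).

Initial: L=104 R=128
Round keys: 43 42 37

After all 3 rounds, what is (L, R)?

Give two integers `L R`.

Round 1 (k=43): L=128 R=239
Round 2 (k=42): L=239 R=189
Round 3 (k=37): L=189 R=183

Answer: 189 183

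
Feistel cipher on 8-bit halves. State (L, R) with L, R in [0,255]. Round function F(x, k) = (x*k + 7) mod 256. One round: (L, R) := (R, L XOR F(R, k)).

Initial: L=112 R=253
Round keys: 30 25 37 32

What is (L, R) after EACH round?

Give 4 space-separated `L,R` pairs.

Answer: 253,221 221,97 97,209 209,70

Derivation:
Round 1 (k=30): L=253 R=221
Round 2 (k=25): L=221 R=97
Round 3 (k=37): L=97 R=209
Round 4 (k=32): L=209 R=70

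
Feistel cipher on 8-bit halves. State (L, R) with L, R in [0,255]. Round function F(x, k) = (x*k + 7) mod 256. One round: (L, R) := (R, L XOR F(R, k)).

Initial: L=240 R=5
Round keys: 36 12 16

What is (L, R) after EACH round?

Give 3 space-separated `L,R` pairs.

Round 1 (k=36): L=5 R=75
Round 2 (k=12): L=75 R=142
Round 3 (k=16): L=142 R=172

Answer: 5,75 75,142 142,172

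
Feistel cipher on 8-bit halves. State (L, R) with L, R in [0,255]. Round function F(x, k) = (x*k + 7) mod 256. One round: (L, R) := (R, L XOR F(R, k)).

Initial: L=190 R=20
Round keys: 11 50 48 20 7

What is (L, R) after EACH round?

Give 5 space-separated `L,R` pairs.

Round 1 (k=11): L=20 R=93
Round 2 (k=50): L=93 R=37
Round 3 (k=48): L=37 R=170
Round 4 (k=20): L=170 R=106
Round 5 (k=7): L=106 R=71

Answer: 20,93 93,37 37,170 170,106 106,71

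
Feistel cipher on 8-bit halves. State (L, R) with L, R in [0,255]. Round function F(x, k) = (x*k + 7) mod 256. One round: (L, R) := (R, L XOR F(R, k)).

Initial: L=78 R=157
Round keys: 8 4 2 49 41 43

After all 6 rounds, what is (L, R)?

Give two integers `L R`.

Round 1 (k=8): L=157 R=161
Round 2 (k=4): L=161 R=22
Round 3 (k=2): L=22 R=146
Round 4 (k=49): L=146 R=239
Round 5 (k=41): L=239 R=220
Round 6 (k=43): L=220 R=20

Answer: 220 20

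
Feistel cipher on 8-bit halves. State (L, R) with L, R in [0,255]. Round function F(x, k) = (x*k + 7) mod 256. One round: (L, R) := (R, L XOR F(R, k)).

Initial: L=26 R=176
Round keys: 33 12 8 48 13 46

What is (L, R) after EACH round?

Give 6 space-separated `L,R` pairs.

Answer: 176,173 173,147 147,50 50,244 244,89 89,241

Derivation:
Round 1 (k=33): L=176 R=173
Round 2 (k=12): L=173 R=147
Round 3 (k=8): L=147 R=50
Round 4 (k=48): L=50 R=244
Round 5 (k=13): L=244 R=89
Round 6 (k=46): L=89 R=241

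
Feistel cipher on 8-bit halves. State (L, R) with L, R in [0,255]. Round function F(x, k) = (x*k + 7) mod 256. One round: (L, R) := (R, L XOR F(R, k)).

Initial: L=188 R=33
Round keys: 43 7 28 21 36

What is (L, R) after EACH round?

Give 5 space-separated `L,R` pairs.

Answer: 33,46 46,104 104,73 73,108 108,126

Derivation:
Round 1 (k=43): L=33 R=46
Round 2 (k=7): L=46 R=104
Round 3 (k=28): L=104 R=73
Round 4 (k=21): L=73 R=108
Round 5 (k=36): L=108 R=126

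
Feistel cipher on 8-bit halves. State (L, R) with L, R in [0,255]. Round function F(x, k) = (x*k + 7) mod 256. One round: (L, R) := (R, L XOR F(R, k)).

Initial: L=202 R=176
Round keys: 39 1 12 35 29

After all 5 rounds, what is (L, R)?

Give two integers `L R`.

Round 1 (k=39): L=176 R=29
Round 2 (k=1): L=29 R=148
Round 3 (k=12): L=148 R=234
Round 4 (k=35): L=234 R=145
Round 5 (k=29): L=145 R=158

Answer: 145 158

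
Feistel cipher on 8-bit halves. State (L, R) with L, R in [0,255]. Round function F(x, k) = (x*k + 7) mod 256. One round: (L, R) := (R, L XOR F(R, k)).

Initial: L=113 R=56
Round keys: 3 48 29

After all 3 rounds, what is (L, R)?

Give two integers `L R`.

Answer: 159 212

Derivation:
Round 1 (k=3): L=56 R=222
Round 2 (k=48): L=222 R=159
Round 3 (k=29): L=159 R=212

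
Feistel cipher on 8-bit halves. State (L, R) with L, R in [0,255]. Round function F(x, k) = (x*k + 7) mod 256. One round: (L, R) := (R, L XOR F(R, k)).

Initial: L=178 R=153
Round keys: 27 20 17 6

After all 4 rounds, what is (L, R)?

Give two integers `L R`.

Round 1 (k=27): L=153 R=152
Round 2 (k=20): L=152 R=126
Round 3 (k=17): L=126 R=253
Round 4 (k=6): L=253 R=139

Answer: 253 139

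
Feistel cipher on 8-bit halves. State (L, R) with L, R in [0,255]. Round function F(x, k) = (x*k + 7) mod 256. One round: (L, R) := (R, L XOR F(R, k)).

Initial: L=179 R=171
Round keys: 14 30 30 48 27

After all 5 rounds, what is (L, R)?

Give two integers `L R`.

Answer: 255 201

Derivation:
Round 1 (k=14): L=171 R=210
Round 2 (k=30): L=210 R=8
Round 3 (k=30): L=8 R=37
Round 4 (k=48): L=37 R=255
Round 5 (k=27): L=255 R=201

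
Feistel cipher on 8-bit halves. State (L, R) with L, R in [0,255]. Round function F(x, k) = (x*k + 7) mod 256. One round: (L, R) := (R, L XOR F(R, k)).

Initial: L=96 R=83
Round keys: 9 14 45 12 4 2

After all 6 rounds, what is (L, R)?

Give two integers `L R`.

Round 1 (k=9): L=83 R=146
Round 2 (k=14): L=146 R=80
Round 3 (k=45): L=80 R=133
Round 4 (k=12): L=133 R=19
Round 5 (k=4): L=19 R=214
Round 6 (k=2): L=214 R=160

Answer: 214 160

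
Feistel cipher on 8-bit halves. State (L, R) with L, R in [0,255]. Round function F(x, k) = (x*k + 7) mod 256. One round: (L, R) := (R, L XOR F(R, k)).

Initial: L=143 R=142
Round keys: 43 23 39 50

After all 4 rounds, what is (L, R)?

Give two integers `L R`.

Round 1 (k=43): L=142 R=110
Round 2 (k=23): L=110 R=103
Round 3 (k=39): L=103 R=214
Round 4 (k=50): L=214 R=180

Answer: 214 180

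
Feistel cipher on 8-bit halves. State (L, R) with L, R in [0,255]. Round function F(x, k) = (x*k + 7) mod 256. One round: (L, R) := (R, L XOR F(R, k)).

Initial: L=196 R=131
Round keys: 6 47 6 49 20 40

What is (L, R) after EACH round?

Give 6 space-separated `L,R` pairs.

Answer: 131,221 221,25 25,64 64,94 94,31 31,129

Derivation:
Round 1 (k=6): L=131 R=221
Round 2 (k=47): L=221 R=25
Round 3 (k=6): L=25 R=64
Round 4 (k=49): L=64 R=94
Round 5 (k=20): L=94 R=31
Round 6 (k=40): L=31 R=129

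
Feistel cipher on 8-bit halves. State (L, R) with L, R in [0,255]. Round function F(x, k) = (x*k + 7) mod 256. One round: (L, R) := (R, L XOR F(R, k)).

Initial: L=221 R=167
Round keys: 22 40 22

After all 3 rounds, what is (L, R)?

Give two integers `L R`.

Round 1 (k=22): L=167 R=188
Round 2 (k=40): L=188 R=192
Round 3 (k=22): L=192 R=59

Answer: 192 59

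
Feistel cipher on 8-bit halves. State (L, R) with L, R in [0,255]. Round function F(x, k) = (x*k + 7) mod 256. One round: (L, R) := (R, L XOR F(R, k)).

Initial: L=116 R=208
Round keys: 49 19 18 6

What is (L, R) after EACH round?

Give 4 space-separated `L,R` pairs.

Answer: 208,163 163,240 240,68 68,111

Derivation:
Round 1 (k=49): L=208 R=163
Round 2 (k=19): L=163 R=240
Round 3 (k=18): L=240 R=68
Round 4 (k=6): L=68 R=111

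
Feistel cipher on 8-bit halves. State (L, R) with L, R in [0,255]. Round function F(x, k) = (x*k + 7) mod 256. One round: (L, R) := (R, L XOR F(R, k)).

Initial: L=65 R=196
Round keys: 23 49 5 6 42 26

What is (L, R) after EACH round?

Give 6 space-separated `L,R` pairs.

Round 1 (k=23): L=196 R=226
Round 2 (k=49): L=226 R=141
Round 3 (k=5): L=141 R=42
Round 4 (k=6): L=42 R=142
Round 5 (k=42): L=142 R=121
Round 6 (k=26): L=121 R=223

Answer: 196,226 226,141 141,42 42,142 142,121 121,223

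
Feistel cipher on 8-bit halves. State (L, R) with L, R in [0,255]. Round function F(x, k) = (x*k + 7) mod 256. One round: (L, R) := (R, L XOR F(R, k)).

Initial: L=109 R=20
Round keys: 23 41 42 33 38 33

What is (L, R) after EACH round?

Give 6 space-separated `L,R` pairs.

Round 1 (k=23): L=20 R=190
Round 2 (k=41): L=190 R=97
Round 3 (k=42): L=97 R=79
Round 4 (k=33): L=79 R=87
Round 5 (k=38): L=87 R=190
Round 6 (k=33): L=190 R=210

Answer: 20,190 190,97 97,79 79,87 87,190 190,210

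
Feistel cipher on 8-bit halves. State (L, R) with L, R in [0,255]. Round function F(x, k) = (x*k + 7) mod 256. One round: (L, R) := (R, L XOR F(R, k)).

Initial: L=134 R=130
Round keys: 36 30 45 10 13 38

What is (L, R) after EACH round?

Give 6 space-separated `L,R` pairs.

Round 1 (k=36): L=130 R=201
Round 2 (k=30): L=201 R=23
Round 3 (k=45): L=23 R=219
Round 4 (k=10): L=219 R=130
Round 5 (k=13): L=130 R=122
Round 6 (k=38): L=122 R=161

Answer: 130,201 201,23 23,219 219,130 130,122 122,161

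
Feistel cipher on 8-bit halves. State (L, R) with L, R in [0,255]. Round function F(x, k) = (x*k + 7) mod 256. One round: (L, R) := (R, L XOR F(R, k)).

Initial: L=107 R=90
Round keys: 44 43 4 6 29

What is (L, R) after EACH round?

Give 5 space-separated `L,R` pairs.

Round 1 (k=44): L=90 R=20
Round 2 (k=43): L=20 R=57
Round 3 (k=4): L=57 R=255
Round 4 (k=6): L=255 R=56
Round 5 (k=29): L=56 R=160

Answer: 90,20 20,57 57,255 255,56 56,160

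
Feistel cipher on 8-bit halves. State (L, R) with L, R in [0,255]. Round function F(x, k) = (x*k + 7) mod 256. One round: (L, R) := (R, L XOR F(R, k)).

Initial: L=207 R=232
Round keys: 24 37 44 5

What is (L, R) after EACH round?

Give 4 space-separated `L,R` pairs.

Round 1 (k=24): L=232 R=8
Round 2 (k=37): L=8 R=199
Round 3 (k=44): L=199 R=51
Round 4 (k=5): L=51 R=193

Answer: 232,8 8,199 199,51 51,193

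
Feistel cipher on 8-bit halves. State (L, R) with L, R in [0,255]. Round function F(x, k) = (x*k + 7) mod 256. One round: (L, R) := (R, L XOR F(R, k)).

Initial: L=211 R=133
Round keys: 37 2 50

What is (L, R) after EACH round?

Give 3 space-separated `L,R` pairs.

Answer: 133,147 147,168 168,68

Derivation:
Round 1 (k=37): L=133 R=147
Round 2 (k=2): L=147 R=168
Round 3 (k=50): L=168 R=68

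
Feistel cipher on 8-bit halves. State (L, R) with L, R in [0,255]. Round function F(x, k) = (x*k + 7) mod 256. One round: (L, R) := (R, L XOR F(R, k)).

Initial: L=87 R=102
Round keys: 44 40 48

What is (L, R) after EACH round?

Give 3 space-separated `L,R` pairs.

Round 1 (k=44): L=102 R=216
Round 2 (k=40): L=216 R=161
Round 3 (k=48): L=161 R=239

Answer: 102,216 216,161 161,239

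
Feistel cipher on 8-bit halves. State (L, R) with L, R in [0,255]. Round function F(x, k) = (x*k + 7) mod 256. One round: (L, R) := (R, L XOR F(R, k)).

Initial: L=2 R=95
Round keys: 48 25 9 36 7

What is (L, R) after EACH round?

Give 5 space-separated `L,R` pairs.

Round 1 (k=48): L=95 R=213
Round 2 (k=25): L=213 R=139
Round 3 (k=9): L=139 R=63
Round 4 (k=36): L=63 R=104
Round 5 (k=7): L=104 R=224

Answer: 95,213 213,139 139,63 63,104 104,224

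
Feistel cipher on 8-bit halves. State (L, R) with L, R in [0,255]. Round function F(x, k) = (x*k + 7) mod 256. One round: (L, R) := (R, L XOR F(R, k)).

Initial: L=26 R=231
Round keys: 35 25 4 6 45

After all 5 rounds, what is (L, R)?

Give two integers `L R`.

Answer: 135 171

Derivation:
Round 1 (k=35): L=231 R=134
Round 2 (k=25): L=134 R=250
Round 3 (k=4): L=250 R=105
Round 4 (k=6): L=105 R=135
Round 5 (k=45): L=135 R=171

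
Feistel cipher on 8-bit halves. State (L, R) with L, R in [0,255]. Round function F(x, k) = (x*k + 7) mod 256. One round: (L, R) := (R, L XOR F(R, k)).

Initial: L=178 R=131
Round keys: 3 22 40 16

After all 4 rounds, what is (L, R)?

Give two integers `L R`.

Answer: 165 39

Derivation:
Round 1 (k=3): L=131 R=34
Round 2 (k=22): L=34 R=112
Round 3 (k=40): L=112 R=165
Round 4 (k=16): L=165 R=39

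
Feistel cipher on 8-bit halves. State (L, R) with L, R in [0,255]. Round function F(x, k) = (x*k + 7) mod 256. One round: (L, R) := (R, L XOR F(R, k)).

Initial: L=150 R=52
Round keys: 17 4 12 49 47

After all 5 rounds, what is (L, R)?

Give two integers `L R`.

Answer: 242 35

Derivation:
Round 1 (k=17): L=52 R=237
Round 2 (k=4): L=237 R=143
Round 3 (k=12): L=143 R=86
Round 4 (k=49): L=86 R=242
Round 5 (k=47): L=242 R=35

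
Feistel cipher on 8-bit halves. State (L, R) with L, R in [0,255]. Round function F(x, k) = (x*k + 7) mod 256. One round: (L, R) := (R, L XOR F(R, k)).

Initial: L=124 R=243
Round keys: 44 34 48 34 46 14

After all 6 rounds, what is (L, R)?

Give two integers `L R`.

Answer: 165 140

Derivation:
Round 1 (k=44): L=243 R=183
Round 2 (k=34): L=183 R=166
Round 3 (k=48): L=166 R=144
Round 4 (k=34): L=144 R=129
Round 5 (k=46): L=129 R=165
Round 6 (k=14): L=165 R=140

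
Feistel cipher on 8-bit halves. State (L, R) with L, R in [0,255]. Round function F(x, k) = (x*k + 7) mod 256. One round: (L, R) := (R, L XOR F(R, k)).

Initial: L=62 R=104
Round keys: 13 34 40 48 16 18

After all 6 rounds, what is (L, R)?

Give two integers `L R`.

Answer: 57 207

Derivation:
Round 1 (k=13): L=104 R=113
Round 2 (k=34): L=113 R=97
Round 3 (k=40): L=97 R=94
Round 4 (k=48): L=94 R=198
Round 5 (k=16): L=198 R=57
Round 6 (k=18): L=57 R=207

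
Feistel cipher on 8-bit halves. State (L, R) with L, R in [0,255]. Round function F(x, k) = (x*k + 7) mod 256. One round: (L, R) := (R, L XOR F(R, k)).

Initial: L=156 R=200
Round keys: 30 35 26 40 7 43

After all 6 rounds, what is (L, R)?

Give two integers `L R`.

Answer: 20 100

Derivation:
Round 1 (k=30): L=200 R=235
Round 2 (k=35): L=235 R=224
Round 3 (k=26): L=224 R=44
Round 4 (k=40): L=44 R=7
Round 5 (k=7): L=7 R=20
Round 6 (k=43): L=20 R=100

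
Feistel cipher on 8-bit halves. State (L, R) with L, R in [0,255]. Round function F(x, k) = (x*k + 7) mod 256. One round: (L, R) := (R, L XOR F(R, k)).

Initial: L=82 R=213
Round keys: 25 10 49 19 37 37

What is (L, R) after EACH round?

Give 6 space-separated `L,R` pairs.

Round 1 (k=25): L=213 R=134
Round 2 (k=10): L=134 R=150
Round 3 (k=49): L=150 R=59
Round 4 (k=19): L=59 R=254
Round 5 (k=37): L=254 R=134
Round 6 (k=37): L=134 R=155

Answer: 213,134 134,150 150,59 59,254 254,134 134,155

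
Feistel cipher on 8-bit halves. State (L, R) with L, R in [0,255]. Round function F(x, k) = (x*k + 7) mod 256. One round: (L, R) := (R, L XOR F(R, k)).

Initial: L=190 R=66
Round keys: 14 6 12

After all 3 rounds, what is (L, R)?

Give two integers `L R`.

Answer: 247 134

Derivation:
Round 1 (k=14): L=66 R=29
Round 2 (k=6): L=29 R=247
Round 3 (k=12): L=247 R=134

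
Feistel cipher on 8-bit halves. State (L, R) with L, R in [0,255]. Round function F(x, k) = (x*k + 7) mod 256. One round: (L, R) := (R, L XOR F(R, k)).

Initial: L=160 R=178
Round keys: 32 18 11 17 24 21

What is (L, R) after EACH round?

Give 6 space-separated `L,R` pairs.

Round 1 (k=32): L=178 R=231
Round 2 (k=18): L=231 R=247
Round 3 (k=11): L=247 R=67
Round 4 (k=17): L=67 R=141
Round 5 (k=24): L=141 R=124
Round 6 (k=21): L=124 R=190

Answer: 178,231 231,247 247,67 67,141 141,124 124,190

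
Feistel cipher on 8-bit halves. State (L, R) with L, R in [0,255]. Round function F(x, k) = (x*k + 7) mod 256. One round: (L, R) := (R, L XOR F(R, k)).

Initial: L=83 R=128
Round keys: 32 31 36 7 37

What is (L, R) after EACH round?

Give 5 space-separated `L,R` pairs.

Answer: 128,84 84,179 179,103 103,107 107,25

Derivation:
Round 1 (k=32): L=128 R=84
Round 2 (k=31): L=84 R=179
Round 3 (k=36): L=179 R=103
Round 4 (k=7): L=103 R=107
Round 5 (k=37): L=107 R=25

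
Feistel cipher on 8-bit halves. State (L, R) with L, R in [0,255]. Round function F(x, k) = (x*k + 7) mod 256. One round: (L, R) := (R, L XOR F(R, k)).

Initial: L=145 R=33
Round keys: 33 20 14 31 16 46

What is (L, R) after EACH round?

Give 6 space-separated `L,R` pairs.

Answer: 33,217 217,218 218,42 42,199 199,93 93,122

Derivation:
Round 1 (k=33): L=33 R=217
Round 2 (k=20): L=217 R=218
Round 3 (k=14): L=218 R=42
Round 4 (k=31): L=42 R=199
Round 5 (k=16): L=199 R=93
Round 6 (k=46): L=93 R=122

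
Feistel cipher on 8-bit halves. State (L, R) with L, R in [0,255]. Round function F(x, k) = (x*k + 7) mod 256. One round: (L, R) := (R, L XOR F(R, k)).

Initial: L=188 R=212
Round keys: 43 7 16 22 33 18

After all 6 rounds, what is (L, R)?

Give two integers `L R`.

Round 1 (k=43): L=212 R=31
Round 2 (k=7): L=31 R=52
Round 3 (k=16): L=52 R=88
Round 4 (k=22): L=88 R=163
Round 5 (k=33): L=163 R=82
Round 6 (k=18): L=82 R=104

Answer: 82 104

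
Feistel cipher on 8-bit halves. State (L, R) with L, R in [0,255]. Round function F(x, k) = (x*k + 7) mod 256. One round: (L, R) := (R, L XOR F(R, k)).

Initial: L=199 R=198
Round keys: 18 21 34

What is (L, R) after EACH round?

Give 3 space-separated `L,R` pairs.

Round 1 (k=18): L=198 R=52
Round 2 (k=21): L=52 R=141
Round 3 (k=34): L=141 R=245

Answer: 198,52 52,141 141,245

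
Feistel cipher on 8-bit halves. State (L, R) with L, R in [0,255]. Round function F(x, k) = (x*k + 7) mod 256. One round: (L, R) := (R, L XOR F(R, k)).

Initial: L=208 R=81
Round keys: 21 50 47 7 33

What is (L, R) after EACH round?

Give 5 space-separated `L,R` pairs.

Round 1 (k=21): L=81 R=124
Round 2 (k=50): L=124 R=110
Round 3 (k=47): L=110 R=69
Round 4 (k=7): L=69 R=132
Round 5 (k=33): L=132 R=78

Answer: 81,124 124,110 110,69 69,132 132,78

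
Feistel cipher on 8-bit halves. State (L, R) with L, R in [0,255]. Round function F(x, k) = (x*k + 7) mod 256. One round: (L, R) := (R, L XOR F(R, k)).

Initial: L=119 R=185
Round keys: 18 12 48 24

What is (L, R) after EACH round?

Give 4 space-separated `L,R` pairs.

Round 1 (k=18): L=185 R=126
Round 2 (k=12): L=126 R=86
Round 3 (k=48): L=86 R=89
Round 4 (k=24): L=89 R=9

Answer: 185,126 126,86 86,89 89,9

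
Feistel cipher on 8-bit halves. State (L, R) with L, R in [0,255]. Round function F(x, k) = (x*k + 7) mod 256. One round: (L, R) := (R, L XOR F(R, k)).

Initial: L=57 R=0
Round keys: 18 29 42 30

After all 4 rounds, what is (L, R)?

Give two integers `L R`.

Answer: 23 180

Derivation:
Round 1 (k=18): L=0 R=62
Round 2 (k=29): L=62 R=13
Round 3 (k=42): L=13 R=23
Round 4 (k=30): L=23 R=180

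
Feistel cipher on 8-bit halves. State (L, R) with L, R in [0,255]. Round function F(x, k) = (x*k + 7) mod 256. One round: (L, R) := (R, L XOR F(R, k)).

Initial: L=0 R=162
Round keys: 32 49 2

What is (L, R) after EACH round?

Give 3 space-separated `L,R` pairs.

Answer: 162,71 71,60 60,56

Derivation:
Round 1 (k=32): L=162 R=71
Round 2 (k=49): L=71 R=60
Round 3 (k=2): L=60 R=56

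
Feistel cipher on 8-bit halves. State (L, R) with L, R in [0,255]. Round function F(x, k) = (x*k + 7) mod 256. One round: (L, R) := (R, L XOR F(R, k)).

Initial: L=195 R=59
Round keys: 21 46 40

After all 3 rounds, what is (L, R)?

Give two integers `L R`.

Round 1 (k=21): L=59 R=29
Round 2 (k=46): L=29 R=6
Round 3 (k=40): L=6 R=234

Answer: 6 234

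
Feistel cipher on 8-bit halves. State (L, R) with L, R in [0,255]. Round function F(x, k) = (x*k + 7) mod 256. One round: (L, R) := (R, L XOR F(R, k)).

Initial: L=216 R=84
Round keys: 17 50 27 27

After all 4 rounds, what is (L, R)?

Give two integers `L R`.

Round 1 (k=17): L=84 R=67
Round 2 (k=50): L=67 R=73
Round 3 (k=27): L=73 R=249
Round 4 (k=27): L=249 R=3

Answer: 249 3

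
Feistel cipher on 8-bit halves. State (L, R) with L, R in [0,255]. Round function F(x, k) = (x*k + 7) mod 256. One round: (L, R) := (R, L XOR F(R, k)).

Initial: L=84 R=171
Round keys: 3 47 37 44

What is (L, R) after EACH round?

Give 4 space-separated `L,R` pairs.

Answer: 171,92 92,64 64,27 27,235

Derivation:
Round 1 (k=3): L=171 R=92
Round 2 (k=47): L=92 R=64
Round 3 (k=37): L=64 R=27
Round 4 (k=44): L=27 R=235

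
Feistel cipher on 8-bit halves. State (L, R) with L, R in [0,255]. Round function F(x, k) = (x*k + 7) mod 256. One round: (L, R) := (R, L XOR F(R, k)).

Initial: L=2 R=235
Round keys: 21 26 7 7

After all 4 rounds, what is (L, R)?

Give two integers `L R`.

Answer: 31 180

Derivation:
Round 1 (k=21): L=235 R=76
Round 2 (k=26): L=76 R=84
Round 3 (k=7): L=84 R=31
Round 4 (k=7): L=31 R=180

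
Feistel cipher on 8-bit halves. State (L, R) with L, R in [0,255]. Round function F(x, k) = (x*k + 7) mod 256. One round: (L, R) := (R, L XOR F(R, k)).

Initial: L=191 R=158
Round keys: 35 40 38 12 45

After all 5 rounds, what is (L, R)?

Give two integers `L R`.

Round 1 (k=35): L=158 R=30
Round 2 (k=40): L=30 R=41
Round 3 (k=38): L=41 R=3
Round 4 (k=12): L=3 R=2
Round 5 (k=45): L=2 R=98

Answer: 2 98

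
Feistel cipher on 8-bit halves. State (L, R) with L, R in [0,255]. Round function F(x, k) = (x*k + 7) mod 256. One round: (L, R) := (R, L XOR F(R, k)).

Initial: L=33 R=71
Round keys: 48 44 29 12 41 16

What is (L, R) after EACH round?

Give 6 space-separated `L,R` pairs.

Round 1 (k=48): L=71 R=118
Round 2 (k=44): L=118 R=8
Round 3 (k=29): L=8 R=153
Round 4 (k=12): L=153 R=59
Round 5 (k=41): L=59 R=227
Round 6 (k=16): L=227 R=12

Answer: 71,118 118,8 8,153 153,59 59,227 227,12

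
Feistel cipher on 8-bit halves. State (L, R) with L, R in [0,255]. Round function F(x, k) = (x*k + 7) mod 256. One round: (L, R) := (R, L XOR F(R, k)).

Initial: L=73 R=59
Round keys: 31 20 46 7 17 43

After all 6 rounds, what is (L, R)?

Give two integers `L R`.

Answer: 30 212

Derivation:
Round 1 (k=31): L=59 R=101
Round 2 (k=20): L=101 R=208
Round 3 (k=46): L=208 R=2
Round 4 (k=7): L=2 R=197
Round 5 (k=17): L=197 R=30
Round 6 (k=43): L=30 R=212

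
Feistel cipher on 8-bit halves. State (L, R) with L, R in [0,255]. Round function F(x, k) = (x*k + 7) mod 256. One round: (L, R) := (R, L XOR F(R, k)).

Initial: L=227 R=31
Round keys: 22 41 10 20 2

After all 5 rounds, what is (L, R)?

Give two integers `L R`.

Round 1 (k=22): L=31 R=82
Round 2 (k=41): L=82 R=54
Round 3 (k=10): L=54 R=113
Round 4 (k=20): L=113 R=237
Round 5 (k=2): L=237 R=144

Answer: 237 144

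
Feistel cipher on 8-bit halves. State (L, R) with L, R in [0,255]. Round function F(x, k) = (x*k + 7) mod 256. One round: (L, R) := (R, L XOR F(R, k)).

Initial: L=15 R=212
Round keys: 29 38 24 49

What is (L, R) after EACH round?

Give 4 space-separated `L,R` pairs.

Answer: 212,4 4,75 75,11 11,105

Derivation:
Round 1 (k=29): L=212 R=4
Round 2 (k=38): L=4 R=75
Round 3 (k=24): L=75 R=11
Round 4 (k=49): L=11 R=105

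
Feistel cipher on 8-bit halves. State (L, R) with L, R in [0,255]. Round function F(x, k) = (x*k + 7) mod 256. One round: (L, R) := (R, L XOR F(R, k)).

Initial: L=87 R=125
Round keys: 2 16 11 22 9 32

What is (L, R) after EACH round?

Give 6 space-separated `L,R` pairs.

Round 1 (k=2): L=125 R=86
Round 2 (k=16): L=86 R=26
Round 3 (k=11): L=26 R=115
Round 4 (k=22): L=115 R=243
Round 5 (k=9): L=243 R=225
Round 6 (k=32): L=225 R=212

Answer: 125,86 86,26 26,115 115,243 243,225 225,212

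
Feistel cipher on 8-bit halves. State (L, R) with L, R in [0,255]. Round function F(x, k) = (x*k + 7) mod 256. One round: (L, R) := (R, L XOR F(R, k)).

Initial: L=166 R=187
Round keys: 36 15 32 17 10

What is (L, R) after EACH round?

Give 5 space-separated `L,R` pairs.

Answer: 187,245 245,217 217,210 210,32 32,149

Derivation:
Round 1 (k=36): L=187 R=245
Round 2 (k=15): L=245 R=217
Round 3 (k=32): L=217 R=210
Round 4 (k=17): L=210 R=32
Round 5 (k=10): L=32 R=149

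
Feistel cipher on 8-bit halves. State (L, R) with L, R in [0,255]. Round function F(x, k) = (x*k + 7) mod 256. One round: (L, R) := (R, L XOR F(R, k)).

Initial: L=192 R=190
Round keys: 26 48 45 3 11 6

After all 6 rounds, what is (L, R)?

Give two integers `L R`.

Answer: 9 0

Derivation:
Round 1 (k=26): L=190 R=147
Round 2 (k=48): L=147 R=41
Round 3 (k=45): L=41 R=175
Round 4 (k=3): L=175 R=61
Round 5 (k=11): L=61 R=9
Round 6 (k=6): L=9 R=0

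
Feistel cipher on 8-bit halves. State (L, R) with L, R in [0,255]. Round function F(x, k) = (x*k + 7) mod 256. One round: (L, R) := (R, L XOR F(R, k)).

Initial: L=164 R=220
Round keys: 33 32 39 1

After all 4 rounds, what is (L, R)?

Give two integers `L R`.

Answer: 195 241

Derivation:
Round 1 (k=33): L=220 R=199
Round 2 (k=32): L=199 R=59
Round 3 (k=39): L=59 R=195
Round 4 (k=1): L=195 R=241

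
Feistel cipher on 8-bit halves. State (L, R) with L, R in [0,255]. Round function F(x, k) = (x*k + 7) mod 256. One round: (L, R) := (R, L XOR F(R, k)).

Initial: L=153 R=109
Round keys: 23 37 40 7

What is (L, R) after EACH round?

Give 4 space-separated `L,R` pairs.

Round 1 (k=23): L=109 R=75
Round 2 (k=37): L=75 R=179
Round 3 (k=40): L=179 R=180
Round 4 (k=7): L=180 R=64

Answer: 109,75 75,179 179,180 180,64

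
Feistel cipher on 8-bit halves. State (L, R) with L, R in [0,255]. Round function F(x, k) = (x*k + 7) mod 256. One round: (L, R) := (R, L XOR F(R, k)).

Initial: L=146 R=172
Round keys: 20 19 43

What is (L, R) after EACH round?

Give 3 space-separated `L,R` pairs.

Answer: 172,229 229,170 170,112

Derivation:
Round 1 (k=20): L=172 R=229
Round 2 (k=19): L=229 R=170
Round 3 (k=43): L=170 R=112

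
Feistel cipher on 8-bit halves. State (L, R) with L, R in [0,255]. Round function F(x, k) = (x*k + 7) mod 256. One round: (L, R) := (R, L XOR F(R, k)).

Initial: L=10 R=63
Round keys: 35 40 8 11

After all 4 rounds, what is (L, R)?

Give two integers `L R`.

Round 1 (k=35): L=63 R=174
Round 2 (k=40): L=174 R=8
Round 3 (k=8): L=8 R=233
Round 4 (k=11): L=233 R=2

Answer: 233 2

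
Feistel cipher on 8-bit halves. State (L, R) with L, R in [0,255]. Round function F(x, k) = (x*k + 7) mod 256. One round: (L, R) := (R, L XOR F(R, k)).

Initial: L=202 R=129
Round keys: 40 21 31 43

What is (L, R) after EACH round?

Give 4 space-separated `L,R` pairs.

Answer: 129,229 229,81 81,51 51,201

Derivation:
Round 1 (k=40): L=129 R=229
Round 2 (k=21): L=229 R=81
Round 3 (k=31): L=81 R=51
Round 4 (k=43): L=51 R=201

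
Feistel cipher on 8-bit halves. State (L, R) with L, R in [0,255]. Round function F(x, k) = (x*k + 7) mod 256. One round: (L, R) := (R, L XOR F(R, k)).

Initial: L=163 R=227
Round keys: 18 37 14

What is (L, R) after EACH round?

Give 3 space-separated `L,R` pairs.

Answer: 227,94 94,126 126,181

Derivation:
Round 1 (k=18): L=227 R=94
Round 2 (k=37): L=94 R=126
Round 3 (k=14): L=126 R=181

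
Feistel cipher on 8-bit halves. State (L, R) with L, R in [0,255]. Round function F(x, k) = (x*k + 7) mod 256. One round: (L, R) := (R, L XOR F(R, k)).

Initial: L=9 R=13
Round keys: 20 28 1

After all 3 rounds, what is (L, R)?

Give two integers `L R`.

Round 1 (k=20): L=13 R=2
Round 2 (k=28): L=2 R=50
Round 3 (k=1): L=50 R=59

Answer: 50 59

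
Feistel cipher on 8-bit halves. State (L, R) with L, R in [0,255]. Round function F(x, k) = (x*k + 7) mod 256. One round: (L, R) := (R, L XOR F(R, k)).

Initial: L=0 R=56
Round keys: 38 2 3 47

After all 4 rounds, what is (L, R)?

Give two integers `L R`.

Answer: 249 51

Derivation:
Round 1 (k=38): L=56 R=87
Round 2 (k=2): L=87 R=141
Round 3 (k=3): L=141 R=249
Round 4 (k=47): L=249 R=51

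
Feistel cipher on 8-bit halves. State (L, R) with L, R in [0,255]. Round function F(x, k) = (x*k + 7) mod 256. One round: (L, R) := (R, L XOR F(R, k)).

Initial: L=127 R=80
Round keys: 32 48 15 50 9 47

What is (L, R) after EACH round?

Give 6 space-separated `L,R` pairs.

Round 1 (k=32): L=80 R=120
Round 2 (k=48): L=120 R=215
Round 3 (k=15): L=215 R=216
Round 4 (k=50): L=216 R=224
Round 5 (k=9): L=224 R=63
Round 6 (k=47): L=63 R=120

Answer: 80,120 120,215 215,216 216,224 224,63 63,120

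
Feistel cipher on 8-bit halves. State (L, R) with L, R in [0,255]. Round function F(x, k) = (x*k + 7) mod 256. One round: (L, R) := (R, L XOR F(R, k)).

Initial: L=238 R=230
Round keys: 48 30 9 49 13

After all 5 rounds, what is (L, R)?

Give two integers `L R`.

Round 1 (k=48): L=230 R=201
Round 2 (k=30): L=201 R=115
Round 3 (k=9): L=115 R=219
Round 4 (k=49): L=219 R=129
Round 5 (k=13): L=129 R=79

Answer: 129 79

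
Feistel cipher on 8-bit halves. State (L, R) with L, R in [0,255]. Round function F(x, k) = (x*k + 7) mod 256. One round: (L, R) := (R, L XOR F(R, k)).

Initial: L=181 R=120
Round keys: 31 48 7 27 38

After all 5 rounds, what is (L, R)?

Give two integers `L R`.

Round 1 (k=31): L=120 R=58
Round 2 (k=48): L=58 R=159
Round 3 (k=7): L=159 R=90
Round 4 (k=27): L=90 R=26
Round 5 (k=38): L=26 R=185

Answer: 26 185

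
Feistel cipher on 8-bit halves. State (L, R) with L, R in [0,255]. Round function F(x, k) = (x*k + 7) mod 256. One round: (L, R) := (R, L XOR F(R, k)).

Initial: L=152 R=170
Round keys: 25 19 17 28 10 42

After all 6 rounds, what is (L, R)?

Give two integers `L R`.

Answer: 27 242

Derivation:
Round 1 (k=25): L=170 R=57
Round 2 (k=19): L=57 R=232
Round 3 (k=17): L=232 R=86
Round 4 (k=28): L=86 R=135
Round 5 (k=10): L=135 R=27
Round 6 (k=42): L=27 R=242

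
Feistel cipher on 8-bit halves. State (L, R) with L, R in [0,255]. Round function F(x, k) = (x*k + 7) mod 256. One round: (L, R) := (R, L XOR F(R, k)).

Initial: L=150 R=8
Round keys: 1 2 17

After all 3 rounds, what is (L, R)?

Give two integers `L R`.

Answer: 49 209

Derivation:
Round 1 (k=1): L=8 R=153
Round 2 (k=2): L=153 R=49
Round 3 (k=17): L=49 R=209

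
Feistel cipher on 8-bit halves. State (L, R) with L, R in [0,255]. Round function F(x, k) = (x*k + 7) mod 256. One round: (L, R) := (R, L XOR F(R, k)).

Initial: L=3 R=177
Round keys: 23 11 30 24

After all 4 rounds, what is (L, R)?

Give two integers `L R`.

Answer: 52 96

Derivation:
Round 1 (k=23): L=177 R=237
Round 2 (k=11): L=237 R=135
Round 3 (k=30): L=135 R=52
Round 4 (k=24): L=52 R=96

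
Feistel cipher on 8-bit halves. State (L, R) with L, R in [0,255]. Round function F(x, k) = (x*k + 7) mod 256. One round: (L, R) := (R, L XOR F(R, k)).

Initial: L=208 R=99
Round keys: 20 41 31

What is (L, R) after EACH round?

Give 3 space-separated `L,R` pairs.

Round 1 (k=20): L=99 R=19
Round 2 (k=41): L=19 R=113
Round 3 (k=31): L=113 R=165

Answer: 99,19 19,113 113,165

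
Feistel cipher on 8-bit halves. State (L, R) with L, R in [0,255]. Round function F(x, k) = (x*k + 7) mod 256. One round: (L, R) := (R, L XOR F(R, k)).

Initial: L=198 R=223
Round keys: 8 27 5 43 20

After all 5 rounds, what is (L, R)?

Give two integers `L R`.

Round 1 (k=8): L=223 R=57
Round 2 (k=27): L=57 R=213
Round 3 (k=5): L=213 R=9
Round 4 (k=43): L=9 R=95
Round 5 (k=20): L=95 R=122

Answer: 95 122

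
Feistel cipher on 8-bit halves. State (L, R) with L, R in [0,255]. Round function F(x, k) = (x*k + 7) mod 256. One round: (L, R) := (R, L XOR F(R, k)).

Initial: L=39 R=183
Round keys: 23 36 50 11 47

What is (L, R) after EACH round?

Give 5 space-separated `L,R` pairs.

Answer: 183,95 95,212 212,48 48,195 195,228

Derivation:
Round 1 (k=23): L=183 R=95
Round 2 (k=36): L=95 R=212
Round 3 (k=50): L=212 R=48
Round 4 (k=11): L=48 R=195
Round 5 (k=47): L=195 R=228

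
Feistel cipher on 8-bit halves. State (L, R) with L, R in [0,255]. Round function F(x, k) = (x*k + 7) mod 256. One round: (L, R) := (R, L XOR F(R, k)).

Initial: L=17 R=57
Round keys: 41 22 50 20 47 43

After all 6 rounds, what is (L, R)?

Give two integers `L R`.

Answer: 250 110

Derivation:
Round 1 (k=41): L=57 R=57
Round 2 (k=22): L=57 R=212
Round 3 (k=50): L=212 R=86
Round 4 (k=20): L=86 R=107
Round 5 (k=47): L=107 R=250
Round 6 (k=43): L=250 R=110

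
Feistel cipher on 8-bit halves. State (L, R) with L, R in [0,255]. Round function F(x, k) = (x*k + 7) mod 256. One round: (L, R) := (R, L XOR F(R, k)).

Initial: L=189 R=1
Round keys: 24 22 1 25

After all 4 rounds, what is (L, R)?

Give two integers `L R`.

Round 1 (k=24): L=1 R=162
Round 2 (k=22): L=162 R=242
Round 3 (k=1): L=242 R=91
Round 4 (k=25): L=91 R=24

Answer: 91 24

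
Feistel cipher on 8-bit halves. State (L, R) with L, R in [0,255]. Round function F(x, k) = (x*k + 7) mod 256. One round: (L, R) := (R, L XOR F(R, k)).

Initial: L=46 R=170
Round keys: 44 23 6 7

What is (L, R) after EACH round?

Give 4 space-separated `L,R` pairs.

Round 1 (k=44): L=170 R=17
Round 2 (k=23): L=17 R=36
Round 3 (k=6): L=36 R=206
Round 4 (k=7): L=206 R=141

Answer: 170,17 17,36 36,206 206,141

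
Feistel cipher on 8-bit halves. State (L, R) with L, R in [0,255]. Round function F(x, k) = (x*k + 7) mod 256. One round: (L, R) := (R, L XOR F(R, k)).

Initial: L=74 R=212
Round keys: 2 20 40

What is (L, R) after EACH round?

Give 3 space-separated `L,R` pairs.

Round 1 (k=2): L=212 R=229
Round 2 (k=20): L=229 R=63
Round 3 (k=40): L=63 R=58

Answer: 212,229 229,63 63,58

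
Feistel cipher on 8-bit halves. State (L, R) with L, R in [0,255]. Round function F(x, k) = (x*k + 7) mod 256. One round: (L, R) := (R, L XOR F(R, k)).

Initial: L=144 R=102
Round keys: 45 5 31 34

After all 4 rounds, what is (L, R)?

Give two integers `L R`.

Answer: 4 233

Derivation:
Round 1 (k=45): L=102 R=101
Round 2 (k=5): L=101 R=102
Round 3 (k=31): L=102 R=4
Round 4 (k=34): L=4 R=233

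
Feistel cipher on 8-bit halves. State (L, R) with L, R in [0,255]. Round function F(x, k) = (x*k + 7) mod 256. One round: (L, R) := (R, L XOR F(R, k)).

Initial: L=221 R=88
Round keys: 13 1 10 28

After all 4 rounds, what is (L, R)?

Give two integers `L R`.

Answer: 211 234

Derivation:
Round 1 (k=13): L=88 R=162
Round 2 (k=1): L=162 R=241
Round 3 (k=10): L=241 R=211
Round 4 (k=28): L=211 R=234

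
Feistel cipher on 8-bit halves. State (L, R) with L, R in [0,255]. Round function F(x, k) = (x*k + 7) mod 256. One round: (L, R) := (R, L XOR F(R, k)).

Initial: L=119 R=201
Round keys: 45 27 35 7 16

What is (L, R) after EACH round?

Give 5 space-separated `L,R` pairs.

Answer: 201,43 43,89 89,25 25,239 239,238

Derivation:
Round 1 (k=45): L=201 R=43
Round 2 (k=27): L=43 R=89
Round 3 (k=35): L=89 R=25
Round 4 (k=7): L=25 R=239
Round 5 (k=16): L=239 R=238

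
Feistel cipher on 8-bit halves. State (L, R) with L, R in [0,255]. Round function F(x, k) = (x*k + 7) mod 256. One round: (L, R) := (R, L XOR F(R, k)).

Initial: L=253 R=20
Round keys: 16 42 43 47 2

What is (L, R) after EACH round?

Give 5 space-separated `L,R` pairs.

Round 1 (k=16): L=20 R=186
Round 2 (k=42): L=186 R=159
Round 3 (k=43): L=159 R=6
Round 4 (k=47): L=6 R=190
Round 5 (k=2): L=190 R=133

Answer: 20,186 186,159 159,6 6,190 190,133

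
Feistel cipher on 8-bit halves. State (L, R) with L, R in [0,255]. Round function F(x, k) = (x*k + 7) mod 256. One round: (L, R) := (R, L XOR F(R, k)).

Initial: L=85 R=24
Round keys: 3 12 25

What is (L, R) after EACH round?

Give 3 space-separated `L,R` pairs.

Answer: 24,26 26,39 39,204

Derivation:
Round 1 (k=3): L=24 R=26
Round 2 (k=12): L=26 R=39
Round 3 (k=25): L=39 R=204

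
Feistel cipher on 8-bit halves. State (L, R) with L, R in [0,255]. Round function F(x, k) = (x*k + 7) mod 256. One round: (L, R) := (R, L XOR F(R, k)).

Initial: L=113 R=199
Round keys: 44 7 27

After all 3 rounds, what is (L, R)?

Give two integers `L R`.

Answer: 202 31

Derivation:
Round 1 (k=44): L=199 R=74
Round 2 (k=7): L=74 R=202
Round 3 (k=27): L=202 R=31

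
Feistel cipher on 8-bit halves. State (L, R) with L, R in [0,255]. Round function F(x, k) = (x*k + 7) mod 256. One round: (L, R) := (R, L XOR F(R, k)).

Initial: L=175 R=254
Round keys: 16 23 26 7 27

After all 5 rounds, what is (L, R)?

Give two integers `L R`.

Round 1 (k=16): L=254 R=72
Round 2 (k=23): L=72 R=129
Round 3 (k=26): L=129 R=105
Round 4 (k=7): L=105 R=103
Round 5 (k=27): L=103 R=141

Answer: 103 141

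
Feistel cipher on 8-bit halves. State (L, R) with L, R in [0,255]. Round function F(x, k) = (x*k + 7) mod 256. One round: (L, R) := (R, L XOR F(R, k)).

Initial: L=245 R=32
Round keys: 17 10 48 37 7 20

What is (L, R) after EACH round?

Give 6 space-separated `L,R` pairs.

Answer: 32,210 210,27 27,197 197,155 155,129 129,128

Derivation:
Round 1 (k=17): L=32 R=210
Round 2 (k=10): L=210 R=27
Round 3 (k=48): L=27 R=197
Round 4 (k=37): L=197 R=155
Round 5 (k=7): L=155 R=129
Round 6 (k=20): L=129 R=128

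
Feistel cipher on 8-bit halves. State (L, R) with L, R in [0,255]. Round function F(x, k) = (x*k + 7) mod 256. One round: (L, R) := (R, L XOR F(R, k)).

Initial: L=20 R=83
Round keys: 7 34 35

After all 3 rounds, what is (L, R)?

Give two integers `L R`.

Round 1 (k=7): L=83 R=88
Round 2 (k=34): L=88 R=228
Round 3 (k=35): L=228 R=107

Answer: 228 107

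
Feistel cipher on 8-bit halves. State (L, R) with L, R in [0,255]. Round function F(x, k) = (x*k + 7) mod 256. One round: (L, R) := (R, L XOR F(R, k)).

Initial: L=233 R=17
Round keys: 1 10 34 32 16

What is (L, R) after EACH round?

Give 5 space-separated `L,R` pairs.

Answer: 17,241 241,96 96,54 54,167 167,65

Derivation:
Round 1 (k=1): L=17 R=241
Round 2 (k=10): L=241 R=96
Round 3 (k=34): L=96 R=54
Round 4 (k=32): L=54 R=167
Round 5 (k=16): L=167 R=65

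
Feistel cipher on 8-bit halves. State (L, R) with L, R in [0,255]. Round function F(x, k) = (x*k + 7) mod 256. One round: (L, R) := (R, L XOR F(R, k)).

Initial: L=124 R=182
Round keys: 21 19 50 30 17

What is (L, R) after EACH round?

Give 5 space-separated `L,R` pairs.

Round 1 (k=21): L=182 R=137
Round 2 (k=19): L=137 R=132
Round 3 (k=50): L=132 R=70
Round 4 (k=30): L=70 R=191
Round 5 (k=17): L=191 R=240

Answer: 182,137 137,132 132,70 70,191 191,240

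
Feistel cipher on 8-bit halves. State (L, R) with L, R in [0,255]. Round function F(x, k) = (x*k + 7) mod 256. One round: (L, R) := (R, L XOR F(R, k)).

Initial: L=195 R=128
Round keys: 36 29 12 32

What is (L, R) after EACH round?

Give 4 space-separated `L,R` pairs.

Answer: 128,196 196,187 187,15 15,92

Derivation:
Round 1 (k=36): L=128 R=196
Round 2 (k=29): L=196 R=187
Round 3 (k=12): L=187 R=15
Round 4 (k=32): L=15 R=92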